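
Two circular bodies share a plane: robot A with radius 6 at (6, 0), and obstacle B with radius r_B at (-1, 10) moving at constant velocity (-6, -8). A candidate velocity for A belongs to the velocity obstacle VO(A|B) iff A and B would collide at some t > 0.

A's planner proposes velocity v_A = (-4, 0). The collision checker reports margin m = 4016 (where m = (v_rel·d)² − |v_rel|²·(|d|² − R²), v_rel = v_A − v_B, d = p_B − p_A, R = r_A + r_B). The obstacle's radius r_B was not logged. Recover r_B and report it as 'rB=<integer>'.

m = 4016
d = (-7, 10);  v_rel = (2, 8),  |v_rel|² = 68
v_rel×d = (2)·(10) − (8)·(-7) = 76
since m = R²·68 − 76²:  R² = (5776 + 4016) / 68 = 144
R = √144 = 12  ⇒  r_B = 12 − 6 = 6

rB=6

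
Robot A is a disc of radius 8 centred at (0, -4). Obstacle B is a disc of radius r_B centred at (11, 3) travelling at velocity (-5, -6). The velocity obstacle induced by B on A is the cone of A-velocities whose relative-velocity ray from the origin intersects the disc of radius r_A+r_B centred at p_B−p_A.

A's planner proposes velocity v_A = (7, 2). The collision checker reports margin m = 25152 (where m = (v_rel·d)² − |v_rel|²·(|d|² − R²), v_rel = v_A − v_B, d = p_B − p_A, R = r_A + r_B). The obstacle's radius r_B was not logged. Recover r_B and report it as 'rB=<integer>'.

m = 25152
d = (11, 7);  v_rel = (12, 8),  |v_rel|² = 208
v_rel×d = (12)·(7) − (8)·(11) = -4
since m = R²·208 − (-4)²:  R² = (16 + 25152) / 208 = 121
R = √121 = 11  ⇒  r_B = 11 − 8 = 3

rB=3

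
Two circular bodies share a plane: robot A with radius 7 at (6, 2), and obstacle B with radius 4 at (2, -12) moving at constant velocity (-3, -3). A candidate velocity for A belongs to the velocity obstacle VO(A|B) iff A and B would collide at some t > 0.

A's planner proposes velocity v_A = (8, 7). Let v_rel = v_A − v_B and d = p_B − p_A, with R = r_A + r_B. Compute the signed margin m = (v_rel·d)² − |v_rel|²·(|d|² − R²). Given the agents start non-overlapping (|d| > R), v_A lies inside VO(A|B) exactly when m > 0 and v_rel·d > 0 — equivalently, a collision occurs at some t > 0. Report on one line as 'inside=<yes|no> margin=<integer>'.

d = (-4, -14),  |d|² = 212;  R = 7+4 = 11,  c = 212−11² = 91
v_rel = (11, 10),  |v_rel|² = 221;  v_rel·d = (11)·(-4) + (10)·(-14) = -184
221·t² + 368·t + 91 = 0  ⇒  m = (-184)² − 221·91 = 13745
m = 13745 > 0,  v_rel·d = -184 < 0  ⇒  outside

inside=no margin=13745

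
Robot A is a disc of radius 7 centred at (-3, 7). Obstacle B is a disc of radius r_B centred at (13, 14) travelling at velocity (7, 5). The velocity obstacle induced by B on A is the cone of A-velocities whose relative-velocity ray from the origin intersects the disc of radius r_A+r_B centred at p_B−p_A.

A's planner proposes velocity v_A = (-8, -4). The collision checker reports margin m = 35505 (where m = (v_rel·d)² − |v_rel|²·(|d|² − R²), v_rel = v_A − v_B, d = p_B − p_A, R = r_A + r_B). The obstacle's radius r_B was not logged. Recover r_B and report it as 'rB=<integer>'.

m = 35505
d = (16, 7);  v_rel = (-15, -9),  |v_rel|² = 306
v_rel×d = (-15)·(7) − (-9)·(16) = 39
since m = R²·306 − 39²:  R² = (1521 + 35505) / 306 = 121
R = √121 = 11  ⇒  r_B = 11 − 7 = 4

rB=4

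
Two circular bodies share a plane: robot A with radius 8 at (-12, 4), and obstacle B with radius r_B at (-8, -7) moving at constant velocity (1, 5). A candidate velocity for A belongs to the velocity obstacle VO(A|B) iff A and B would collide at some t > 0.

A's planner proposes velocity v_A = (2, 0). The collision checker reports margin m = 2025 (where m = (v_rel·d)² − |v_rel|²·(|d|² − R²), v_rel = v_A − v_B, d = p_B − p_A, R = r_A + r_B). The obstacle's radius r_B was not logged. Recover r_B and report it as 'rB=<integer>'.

m = 2025
d = (4, -11);  v_rel = (1, -5),  |v_rel|² = 26
v_rel×d = (1)·(-11) − (-5)·(4) = 9
since m = R²·26 − 9²:  R² = (81 + 2025) / 26 = 81
R = √81 = 9  ⇒  r_B = 9 − 8 = 1

rB=1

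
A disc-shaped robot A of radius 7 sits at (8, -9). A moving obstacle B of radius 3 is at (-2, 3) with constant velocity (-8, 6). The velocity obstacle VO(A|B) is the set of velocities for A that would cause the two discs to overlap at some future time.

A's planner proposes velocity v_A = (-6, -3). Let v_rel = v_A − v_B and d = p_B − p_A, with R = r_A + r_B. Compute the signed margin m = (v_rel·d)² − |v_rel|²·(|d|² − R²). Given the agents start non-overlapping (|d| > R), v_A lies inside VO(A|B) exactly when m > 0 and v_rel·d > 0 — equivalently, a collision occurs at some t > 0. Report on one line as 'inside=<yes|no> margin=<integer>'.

d = (-10, 12),  |d|² = 244;  R = 7+3 = 10,  c = 244−10² = 144
v_rel = (2, -9),  |v_rel|² = 85;  v_rel·d = (2)·(-10) + (-9)·(12) = -128
85·t² + 256·t + 144 = 0  ⇒  m = (-128)² − 85·144 = 4144
m = 4144 > 0,  v_rel·d = -128 < 0  ⇒  outside

inside=no margin=4144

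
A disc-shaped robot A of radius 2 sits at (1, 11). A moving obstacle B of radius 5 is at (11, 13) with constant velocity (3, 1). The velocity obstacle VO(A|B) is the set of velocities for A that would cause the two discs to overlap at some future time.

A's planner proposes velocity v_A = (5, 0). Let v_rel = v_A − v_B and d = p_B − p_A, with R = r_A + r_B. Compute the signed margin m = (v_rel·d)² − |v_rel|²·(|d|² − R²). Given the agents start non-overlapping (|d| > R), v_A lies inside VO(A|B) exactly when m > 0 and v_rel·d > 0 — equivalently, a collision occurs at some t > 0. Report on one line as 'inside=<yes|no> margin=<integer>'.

d = (10, 2),  |d|² = 104;  R = 2+5 = 7,  c = 104−7² = 55
v_rel = (2, -1),  |v_rel|² = 5;  v_rel·d = (2)·(10) + (-1)·(2) = 18
5·t² − 36·t + 55 = 0  ⇒  m = 18² − 5·55 = 49
m = 49 > 0,  v_rel·d = 18 > 0  ⇒  inside

inside=yes margin=49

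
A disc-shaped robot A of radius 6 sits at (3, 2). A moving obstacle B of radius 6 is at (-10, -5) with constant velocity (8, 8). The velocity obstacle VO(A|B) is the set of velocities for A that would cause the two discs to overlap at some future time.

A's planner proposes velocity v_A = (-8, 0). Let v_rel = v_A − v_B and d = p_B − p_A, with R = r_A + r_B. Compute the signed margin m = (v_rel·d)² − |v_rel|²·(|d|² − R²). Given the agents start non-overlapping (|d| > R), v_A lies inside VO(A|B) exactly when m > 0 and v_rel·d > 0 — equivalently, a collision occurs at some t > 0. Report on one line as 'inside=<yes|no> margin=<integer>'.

d = (-13, -7),  |d|² = 218;  R = 6+6 = 12,  c = 218−12² = 74
v_rel = (-16, -8),  |v_rel|² = 320;  v_rel·d = (-16)·(-13) + (-8)·(-7) = 264
320·t² − 528·t + 74 = 0  ⇒  m = 264² − 320·74 = 46016
m = 46016 > 0,  v_rel·d = 264 > 0  ⇒  inside

inside=yes margin=46016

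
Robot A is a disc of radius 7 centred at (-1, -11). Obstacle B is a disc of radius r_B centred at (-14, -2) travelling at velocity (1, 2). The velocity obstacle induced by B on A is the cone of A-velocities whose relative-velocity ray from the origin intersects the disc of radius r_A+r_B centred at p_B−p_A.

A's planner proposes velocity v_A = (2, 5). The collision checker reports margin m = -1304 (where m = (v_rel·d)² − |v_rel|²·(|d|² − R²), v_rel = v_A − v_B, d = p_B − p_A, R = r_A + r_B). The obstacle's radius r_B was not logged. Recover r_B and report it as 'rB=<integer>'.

m = -1304
d = (-13, 9);  v_rel = (1, 3),  |v_rel|² = 10
v_rel×d = (1)·(9) − (3)·(-13) = 48
since m = R²·10 − 48²:  R² = (2304 + -1304) / 10 = 100
R = √100 = 10  ⇒  r_B = 10 − 7 = 3

rB=3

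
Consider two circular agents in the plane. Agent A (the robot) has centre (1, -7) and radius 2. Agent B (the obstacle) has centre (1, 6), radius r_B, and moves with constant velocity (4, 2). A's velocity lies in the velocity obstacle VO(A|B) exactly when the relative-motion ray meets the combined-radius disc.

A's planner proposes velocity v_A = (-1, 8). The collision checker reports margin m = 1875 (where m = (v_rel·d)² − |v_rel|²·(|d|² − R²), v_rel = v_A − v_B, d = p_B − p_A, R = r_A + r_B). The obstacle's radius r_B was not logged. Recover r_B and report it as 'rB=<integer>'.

m = 1875
d = (0, 13);  v_rel = (-5, 6),  |v_rel|² = 61
v_rel×d = (-5)·(13) − (6)·(0) = -65
since m = R²·61 − (-65)²:  R² = (4225 + 1875) / 61 = 100
R = √100 = 10  ⇒  r_B = 10 − 2 = 8

rB=8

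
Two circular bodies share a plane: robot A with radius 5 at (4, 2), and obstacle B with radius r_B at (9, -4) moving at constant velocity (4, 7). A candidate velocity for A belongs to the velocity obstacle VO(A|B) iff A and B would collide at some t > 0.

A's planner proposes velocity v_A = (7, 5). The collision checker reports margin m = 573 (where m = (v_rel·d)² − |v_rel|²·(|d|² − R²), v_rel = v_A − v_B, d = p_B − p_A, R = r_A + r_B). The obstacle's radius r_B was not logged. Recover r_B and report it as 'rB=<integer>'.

m = 573
d = (5, -6);  v_rel = (3, -2),  |v_rel|² = 13
v_rel×d = (3)·(-6) − (-2)·(5) = -8
since m = R²·13 − (-8)²:  R² = (64 + 573) / 13 = 49
R = √49 = 7  ⇒  r_B = 7 − 5 = 2

rB=2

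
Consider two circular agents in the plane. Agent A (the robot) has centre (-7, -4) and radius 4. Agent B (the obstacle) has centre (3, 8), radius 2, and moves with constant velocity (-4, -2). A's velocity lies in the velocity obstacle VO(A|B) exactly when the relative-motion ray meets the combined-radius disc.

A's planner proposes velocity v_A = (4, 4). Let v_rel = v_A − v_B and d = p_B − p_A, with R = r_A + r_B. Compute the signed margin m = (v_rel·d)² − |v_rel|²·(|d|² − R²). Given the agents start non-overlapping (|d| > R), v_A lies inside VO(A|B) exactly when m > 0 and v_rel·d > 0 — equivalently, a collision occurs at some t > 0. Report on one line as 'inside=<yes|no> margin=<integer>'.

d = (10, 12),  |d|² = 244;  R = 4+2 = 6,  c = 244−6² = 208
v_rel = (8, 6),  |v_rel|² = 100;  v_rel·d = (8)·(10) + (6)·(12) = 152
100·t² − 304·t + 208 = 0  ⇒  m = 152² − 100·208 = 2304
m = 2304 > 0,  v_rel·d = 152 > 0  ⇒  inside

inside=yes margin=2304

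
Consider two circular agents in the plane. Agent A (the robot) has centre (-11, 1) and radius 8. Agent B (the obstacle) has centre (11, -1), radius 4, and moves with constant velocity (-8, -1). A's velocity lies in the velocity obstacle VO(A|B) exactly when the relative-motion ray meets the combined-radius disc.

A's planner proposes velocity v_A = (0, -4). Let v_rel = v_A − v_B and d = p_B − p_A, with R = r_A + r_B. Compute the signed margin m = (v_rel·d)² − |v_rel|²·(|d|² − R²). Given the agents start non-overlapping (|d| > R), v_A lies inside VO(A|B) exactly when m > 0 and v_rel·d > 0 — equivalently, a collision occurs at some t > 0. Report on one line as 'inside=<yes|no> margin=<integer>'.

d = (22, -2),  |d|² = 488;  R = 8+4 = 12,  c = 488−12² = 344
v_rel = (8, -3),  |v_rel|² = 73;  v_rel·d = (8)·(22) + (-3)·(-2) = 182
73·t² − 364·t + 344 = 0  ⇒  m = 182² − 73·344 = 8012
m = 8012 > 0,  v_rel·d = 182 > 0  ⇒  inside

inside=yes margin=8012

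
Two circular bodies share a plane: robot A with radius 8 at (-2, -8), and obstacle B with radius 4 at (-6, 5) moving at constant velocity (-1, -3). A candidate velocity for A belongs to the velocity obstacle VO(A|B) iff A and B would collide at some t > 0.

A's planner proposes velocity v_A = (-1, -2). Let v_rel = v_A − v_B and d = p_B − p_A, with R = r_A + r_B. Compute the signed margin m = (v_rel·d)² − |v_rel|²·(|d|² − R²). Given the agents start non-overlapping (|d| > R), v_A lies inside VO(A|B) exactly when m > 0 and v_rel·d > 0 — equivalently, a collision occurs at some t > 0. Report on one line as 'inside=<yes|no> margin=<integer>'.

d = (-4, 13),  |d|² = 185;  R = 8+4 = 12,  c = 185−12² = 41
v_rel = (0, 1),  |v_rel|² = 1;  v_rel·d = (0)·(-4) + (1)·(13) = 13
1·t² − 26·t + 41 = 0  ⇒  m = 13² − 1·41 = 128
m = 128 > 0,  v_rel·d = 13 > 0  ⇒  inside

inside=yes margin=128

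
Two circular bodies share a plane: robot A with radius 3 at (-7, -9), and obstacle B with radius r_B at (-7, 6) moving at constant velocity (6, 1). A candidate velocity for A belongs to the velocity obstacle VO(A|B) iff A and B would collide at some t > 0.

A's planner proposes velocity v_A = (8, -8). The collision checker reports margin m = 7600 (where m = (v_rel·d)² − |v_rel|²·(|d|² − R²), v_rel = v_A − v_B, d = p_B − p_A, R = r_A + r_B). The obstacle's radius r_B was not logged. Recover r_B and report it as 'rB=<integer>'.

m = 7600
d = (0, 15);  v_rel = (2, -9),  |v_rel|² = 85
v_rel×d = (2)·(15) − (-9)·(0) = 30
since m = R²·85 − 30²:  R² = (900 + 7600) / 85 = 100
R = √100 = 10  ⇒  r_B = 10 − 3 = 7

rB=7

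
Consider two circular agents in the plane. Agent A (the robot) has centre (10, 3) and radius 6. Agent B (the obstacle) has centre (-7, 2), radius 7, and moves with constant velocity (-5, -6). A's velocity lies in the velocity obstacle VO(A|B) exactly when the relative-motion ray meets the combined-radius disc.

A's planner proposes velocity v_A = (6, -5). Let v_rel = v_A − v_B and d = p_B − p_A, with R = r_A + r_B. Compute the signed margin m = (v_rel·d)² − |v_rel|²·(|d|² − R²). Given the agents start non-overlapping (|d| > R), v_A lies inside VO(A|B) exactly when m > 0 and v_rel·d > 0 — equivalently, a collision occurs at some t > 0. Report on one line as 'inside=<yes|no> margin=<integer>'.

d = (-17, -1),  |d|² = 290;  R = 6+7 = 13,  c = 290−13² = 121
v_rel = (11, 1),  |v_rel|² = 122;  v_rel·d = (11)·(-17) + (1)·(-1) = -188
122·t² + 376·t + 121 = 0  ⇒  m = (-188)² − 122·121 = 20582
m = 20582 > 0,  v_rel·d = -188 < 0  ⇒  outside

inside=no margin=20582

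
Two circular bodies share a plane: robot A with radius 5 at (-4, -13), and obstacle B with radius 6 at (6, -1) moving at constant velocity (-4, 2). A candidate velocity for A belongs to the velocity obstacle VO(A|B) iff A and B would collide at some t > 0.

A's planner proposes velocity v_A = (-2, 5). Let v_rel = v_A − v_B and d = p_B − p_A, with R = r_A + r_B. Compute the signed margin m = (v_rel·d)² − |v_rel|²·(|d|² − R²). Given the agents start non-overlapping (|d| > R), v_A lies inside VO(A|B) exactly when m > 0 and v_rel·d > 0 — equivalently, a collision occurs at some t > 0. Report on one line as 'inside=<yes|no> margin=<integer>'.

d = (10, 12),  |d|² = 244;  R = 5+6 = 11,  c = 244−11² = 123
v_rel = (2, 3),  |v_rel|² = 13;  v_rel·d = (2)·(10) + (3)·(12) = 56
13·t² − 112·t + 123 = 0  ⇒  m = 56² − 13·123 = 1537
m = 1537 > 0,  v_rel·d = 56 > 0  ⇒  inside

inside=yes margin=1537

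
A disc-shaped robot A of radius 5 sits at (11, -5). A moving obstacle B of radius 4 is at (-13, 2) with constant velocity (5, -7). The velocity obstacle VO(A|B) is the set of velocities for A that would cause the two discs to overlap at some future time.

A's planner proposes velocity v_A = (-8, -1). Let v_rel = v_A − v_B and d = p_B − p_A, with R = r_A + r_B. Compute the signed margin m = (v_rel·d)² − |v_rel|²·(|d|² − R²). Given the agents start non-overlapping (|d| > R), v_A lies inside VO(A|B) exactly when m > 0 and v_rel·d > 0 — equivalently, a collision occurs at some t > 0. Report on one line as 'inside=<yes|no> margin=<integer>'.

d = (-24, 7),  |d|² = 625;  R = 5+4 = 9,  c = 625−9² = 544
v_rel = (-13, 6),  |v_rel|² = 205;  v_rel·d = (-13)·(-24) + (6)·(7) = 354
205·t² − 708·t + 544 = 0  ⇒  m = 354² − 205·544 = 13796
m = 13796 > 0,  v_rel·d = 354 > 0  ⇒  inside

inside=yes margin=13796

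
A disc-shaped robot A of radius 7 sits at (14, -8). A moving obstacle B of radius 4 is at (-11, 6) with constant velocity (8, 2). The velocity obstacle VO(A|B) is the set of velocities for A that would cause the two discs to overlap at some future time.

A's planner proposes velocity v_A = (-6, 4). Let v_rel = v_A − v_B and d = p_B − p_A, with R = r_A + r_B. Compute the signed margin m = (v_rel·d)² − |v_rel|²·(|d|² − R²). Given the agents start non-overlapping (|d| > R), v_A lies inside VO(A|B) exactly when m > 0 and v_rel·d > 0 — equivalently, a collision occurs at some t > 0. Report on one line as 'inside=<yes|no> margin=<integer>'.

d = (-25, 14),  |d|² = 821;  R = 7+4 = 11,  c = 821−11² = 700
v_rel = (-14, 2),  |v_rel|² = 200;  v_rel·d = (-14)·(-25) + (2)·(14) = 378
200·t² − 756·t + 700 = 0  ⇒  m = 378² − 200·700 = 2884
m = 2884 > 0,  v_rel·d = 378 > 0  ⇒  inside

inside=yes margin=2884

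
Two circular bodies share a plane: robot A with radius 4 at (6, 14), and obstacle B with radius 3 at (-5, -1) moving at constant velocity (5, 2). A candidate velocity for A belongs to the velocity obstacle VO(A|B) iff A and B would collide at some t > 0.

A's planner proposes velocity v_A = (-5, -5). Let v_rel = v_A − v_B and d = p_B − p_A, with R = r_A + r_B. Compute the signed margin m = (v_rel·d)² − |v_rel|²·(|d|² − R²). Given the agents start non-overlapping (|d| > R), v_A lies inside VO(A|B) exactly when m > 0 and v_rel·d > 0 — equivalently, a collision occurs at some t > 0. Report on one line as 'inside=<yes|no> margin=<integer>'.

d = (-11, -15),  |d|² = 346;  R = 4+3 = 7,  c = 346−7² = 297
v_rel = (-10, -7),  |v_rel|² = 149;  v_rel·d = (-10)·(-11) + (-7)·(-15) = 215
149·t² − 430·t + 297 = 0  ⇒  m = 215² − 149·297 = 1972
m = 1972 > 0,  v_rel·d = 215 > 0  ⇒  inside

inside=yes margin=1972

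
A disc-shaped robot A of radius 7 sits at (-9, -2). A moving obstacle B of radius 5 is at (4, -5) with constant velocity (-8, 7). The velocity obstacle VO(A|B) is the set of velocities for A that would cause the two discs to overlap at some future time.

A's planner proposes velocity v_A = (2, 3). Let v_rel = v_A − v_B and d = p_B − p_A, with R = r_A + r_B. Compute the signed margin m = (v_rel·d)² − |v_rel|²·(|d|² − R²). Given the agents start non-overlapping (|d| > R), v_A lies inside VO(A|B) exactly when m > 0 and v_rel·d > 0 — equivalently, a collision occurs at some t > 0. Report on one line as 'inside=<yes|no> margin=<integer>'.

d = (13, -3),  |d|² = 178;  R = 7+5 = 12,  c = 178−12² = 34
v_rel = (10, -4),  |v_rel|² = 116;  v_rel·d = (10)·(13) + (-4)·(-3) = 142
116·t² − 284·t + 34 = 0  ⇒  m = 142² − 116·34 = 16220
m = 16220 > 0,  v_rel·d = 142 > 0  ⇒  inside

inside=yes margin=16220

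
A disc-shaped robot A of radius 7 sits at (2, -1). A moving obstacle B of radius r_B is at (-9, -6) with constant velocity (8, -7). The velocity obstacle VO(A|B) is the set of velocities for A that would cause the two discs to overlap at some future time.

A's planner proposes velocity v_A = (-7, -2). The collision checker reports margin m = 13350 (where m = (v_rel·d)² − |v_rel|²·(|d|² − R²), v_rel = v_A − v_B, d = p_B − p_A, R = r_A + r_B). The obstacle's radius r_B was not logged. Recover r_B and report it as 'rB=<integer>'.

m = 13350
d = (-11, -5);  v_rel = (-15, 5),  |v_rel|² = 250
v_rel×d = (-15)·(-5) − (5)·(-11) = 130
since m = R²·250 − 130²:  R² = (16900 + 13350) / 250 = 121
R = √121 = 11  ⇒  r_B = 11 − 7 = 4

rB=4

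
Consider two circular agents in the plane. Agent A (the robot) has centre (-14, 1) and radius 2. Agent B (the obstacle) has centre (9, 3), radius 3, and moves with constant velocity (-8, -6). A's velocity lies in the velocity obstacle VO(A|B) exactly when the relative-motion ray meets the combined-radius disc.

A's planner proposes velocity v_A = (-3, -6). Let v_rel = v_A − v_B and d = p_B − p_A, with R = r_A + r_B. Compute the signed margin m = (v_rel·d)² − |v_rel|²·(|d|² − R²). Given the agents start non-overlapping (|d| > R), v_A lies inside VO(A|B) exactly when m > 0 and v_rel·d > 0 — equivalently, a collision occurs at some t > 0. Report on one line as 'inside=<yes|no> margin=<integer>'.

d = (23, 2),  |d|² = 533;  R = 2+3 = 5,  c = 533−5² = 508
v_rel = (5, 0),  |v_rel|² = 25;  v_rel·d = (5)·(23) + (0)·(2) = 115
25·t² − 230·t + 508 = 0  ⇒  m = 115² − 25·508 = 525
m = 525 > 0,  v_rel·d = 115 > 0  ⇒  inside

inside=yes margin=525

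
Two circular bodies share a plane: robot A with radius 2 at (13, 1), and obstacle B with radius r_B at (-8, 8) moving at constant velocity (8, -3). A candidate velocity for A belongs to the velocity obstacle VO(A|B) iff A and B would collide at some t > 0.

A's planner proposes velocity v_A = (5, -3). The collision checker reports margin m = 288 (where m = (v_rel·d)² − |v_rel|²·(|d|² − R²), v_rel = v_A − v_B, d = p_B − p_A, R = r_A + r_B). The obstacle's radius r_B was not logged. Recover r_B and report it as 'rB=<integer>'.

m = 288
d = (-21, 7);  v_rel = (-3, 0),  |v_rel|² = 9
v_rel×d = (-3)·(7) − (0)·(-21) = -21
since m = R²·9 − (-21)²:  R² = (441 + 288) / 9 = 81
R = √81 = 9  ⇒  r_B = 9 − 2 = 7

rB=7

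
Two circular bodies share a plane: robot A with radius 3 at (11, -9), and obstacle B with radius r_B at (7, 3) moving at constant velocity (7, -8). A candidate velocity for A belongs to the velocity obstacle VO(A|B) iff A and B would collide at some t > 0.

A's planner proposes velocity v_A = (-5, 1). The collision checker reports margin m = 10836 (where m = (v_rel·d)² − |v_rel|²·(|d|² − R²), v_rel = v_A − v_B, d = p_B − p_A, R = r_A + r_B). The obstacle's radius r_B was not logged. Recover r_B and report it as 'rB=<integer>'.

m = 10836
d = (-4, 12);  v_rel = (-12, 9),  |v_rel|² = 225
v_rel×d = (-12)·(12) − (9)·(-4) = -108
since m = R²·225 − (-108)²:  R² = (11664 + 10836) / 225 = 100
R = √100 = 10  ⇒  r_B = 10 − 3 = 7

rB=7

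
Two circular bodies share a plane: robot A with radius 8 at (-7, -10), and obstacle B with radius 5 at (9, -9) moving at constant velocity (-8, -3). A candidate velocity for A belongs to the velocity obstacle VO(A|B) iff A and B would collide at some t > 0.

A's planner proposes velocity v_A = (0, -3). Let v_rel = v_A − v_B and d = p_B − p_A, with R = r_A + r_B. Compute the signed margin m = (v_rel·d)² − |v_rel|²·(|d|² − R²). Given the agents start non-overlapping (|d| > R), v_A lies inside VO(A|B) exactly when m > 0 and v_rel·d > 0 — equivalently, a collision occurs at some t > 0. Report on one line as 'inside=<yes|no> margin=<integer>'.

d = (16, 1),  |d|² = 257;  R = 8+5 = 13,  c = 257−13² = 88
v_rel = (8, 0),  |v_rel|² = 64;  v_rel·d = (8)·(16) + (0)·(1) = 128
64·t² − 256·t + 88 = 0  ⇒  m = 128² − 64·88 = 10752
m = 10752 > 0,  v_rel·d = 128 > 0  ⇒  inside

inside=yes margin=10752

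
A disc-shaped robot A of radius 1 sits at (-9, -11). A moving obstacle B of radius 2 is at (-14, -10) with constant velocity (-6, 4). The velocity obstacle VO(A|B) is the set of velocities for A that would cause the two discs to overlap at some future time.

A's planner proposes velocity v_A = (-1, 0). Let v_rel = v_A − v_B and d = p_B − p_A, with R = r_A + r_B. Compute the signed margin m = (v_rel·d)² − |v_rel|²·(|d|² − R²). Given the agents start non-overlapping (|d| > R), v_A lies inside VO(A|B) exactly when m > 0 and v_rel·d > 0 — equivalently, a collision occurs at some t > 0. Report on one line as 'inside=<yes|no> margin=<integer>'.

d = (-5, 1),  |d|² = 26;  R = 1+2 = 3,  c = 26−3² = 17
v_rel = (5, -4),  |v_rel|² = 41;  v_rel·d = (5)·(-5) + (-4)·(1) = -29
41·t² + 58·t + 17 = 0  ⇒  m = (-29)² − 41·17 = 144
m = 144 > 0,  v_rel·d = -29 < 0  ⇒  outside

inside=no margin=144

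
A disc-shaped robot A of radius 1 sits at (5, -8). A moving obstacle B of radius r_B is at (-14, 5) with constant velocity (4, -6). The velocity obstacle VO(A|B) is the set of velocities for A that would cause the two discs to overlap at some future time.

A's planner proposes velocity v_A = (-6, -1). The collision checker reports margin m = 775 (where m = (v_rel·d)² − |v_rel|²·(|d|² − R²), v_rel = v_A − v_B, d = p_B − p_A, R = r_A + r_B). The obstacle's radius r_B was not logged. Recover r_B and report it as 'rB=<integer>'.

m = 775
d = (-19, 13);  v_rel = (-10, 5),  |v_rel|² = 125
v_rel×d = (-10)·(13) − (5)·(-19) = -35
since m = R²·125 − (-35)²:  R² = (1225 + 775) / 125 = 16
R = √16 = 4  ⇒  r_B = 4 − 1 = 3

rB=3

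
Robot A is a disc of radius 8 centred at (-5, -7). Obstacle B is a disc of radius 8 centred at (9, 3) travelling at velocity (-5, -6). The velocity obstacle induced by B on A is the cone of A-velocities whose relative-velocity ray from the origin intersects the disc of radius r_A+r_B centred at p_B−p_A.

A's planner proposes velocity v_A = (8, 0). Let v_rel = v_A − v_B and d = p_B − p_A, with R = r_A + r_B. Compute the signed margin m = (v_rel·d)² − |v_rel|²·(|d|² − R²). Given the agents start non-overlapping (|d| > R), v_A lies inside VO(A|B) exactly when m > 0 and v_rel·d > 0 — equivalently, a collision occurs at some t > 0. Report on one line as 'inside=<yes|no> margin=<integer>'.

d = (14, 10),  |d|² = 296;  R = 8+8 = 16,  c = 296−16² = 40
v_rel = (13, 6),  |v_rel|² = 205;  v_rel·d = (13)·(14) + (6)·(10) = 242
205·t² − 484·t + 40 = 0  ⇒  m = 242² − 205·40 = 50364
m = 50364 > 0,  v_rel·d = 242 > 0  ⇒  inside

inside=yes margin=50364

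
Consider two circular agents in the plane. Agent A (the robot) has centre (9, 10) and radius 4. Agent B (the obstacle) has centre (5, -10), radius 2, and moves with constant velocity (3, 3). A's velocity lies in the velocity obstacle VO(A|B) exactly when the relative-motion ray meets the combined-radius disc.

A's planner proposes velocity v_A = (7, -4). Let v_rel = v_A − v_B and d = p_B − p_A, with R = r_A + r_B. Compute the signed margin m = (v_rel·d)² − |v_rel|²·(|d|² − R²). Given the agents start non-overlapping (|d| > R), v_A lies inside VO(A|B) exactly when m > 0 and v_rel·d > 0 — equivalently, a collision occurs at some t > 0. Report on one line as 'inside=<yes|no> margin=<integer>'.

d = (-4, -20),  |d|² = 416;  R = 4+2 = 6,  c = 416−6² = 380
v_rel = (4, -7),  |v_rel|² = 65;  v_rel·d = (4)·(-4) + (-7)·(-20) = 124
65·t² − 248·t + 380 = 0  ⇒  m = 124² − 65·380 = -9324
m = -9324 < 0,  v_rel·d = 124 > 0  ⇒  outside

inside=no margin=-9324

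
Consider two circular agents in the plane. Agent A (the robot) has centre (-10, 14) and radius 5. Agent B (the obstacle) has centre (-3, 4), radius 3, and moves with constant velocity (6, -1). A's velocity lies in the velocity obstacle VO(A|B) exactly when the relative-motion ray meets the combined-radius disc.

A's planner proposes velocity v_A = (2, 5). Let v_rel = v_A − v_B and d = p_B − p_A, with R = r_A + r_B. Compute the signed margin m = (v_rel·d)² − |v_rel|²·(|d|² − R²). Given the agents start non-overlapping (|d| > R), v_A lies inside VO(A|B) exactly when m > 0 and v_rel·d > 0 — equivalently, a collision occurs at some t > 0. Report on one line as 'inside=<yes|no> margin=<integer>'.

d = (7, -10),  |d|² = 149;  R = 5+3 = 8,  c = 149−8² = 85
v_rel = (-4, 6),  |v_rel|² = 52;  v_rel·d = (-4)·(7) + (6)·(-10) = -88
52·t² + 176·t + 85 = 0  ⇒  m = (-88)² − 52·85 = 3324
m = 3324 > 0,  v_rel·d = -88 < 0  ⇒  outside

inside=no margin=3324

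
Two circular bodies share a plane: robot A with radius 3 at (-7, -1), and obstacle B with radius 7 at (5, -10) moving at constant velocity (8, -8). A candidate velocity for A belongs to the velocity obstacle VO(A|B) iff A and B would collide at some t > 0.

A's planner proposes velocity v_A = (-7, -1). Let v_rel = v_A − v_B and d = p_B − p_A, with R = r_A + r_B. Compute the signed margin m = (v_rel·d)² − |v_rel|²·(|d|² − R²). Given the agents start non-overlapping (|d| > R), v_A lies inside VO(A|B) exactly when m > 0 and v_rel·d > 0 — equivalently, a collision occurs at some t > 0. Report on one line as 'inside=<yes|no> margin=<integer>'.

d = (12, -9),  |d|² = 225;  R = 3+7 = 10,  c = 225−10² = 125
v_rel = (-15, 7),  |v_rel|² = 274;  v_rel·d = (-15)·(12) + (7)·(-9) = -243
274·t² + 486·t + 125 = 0  ⇒  m = (-243)² − 274·125 = 24799
m = 24799 > 0,  v_rel·d = -243 < 0  ⇒  outside

inside=no margin=24799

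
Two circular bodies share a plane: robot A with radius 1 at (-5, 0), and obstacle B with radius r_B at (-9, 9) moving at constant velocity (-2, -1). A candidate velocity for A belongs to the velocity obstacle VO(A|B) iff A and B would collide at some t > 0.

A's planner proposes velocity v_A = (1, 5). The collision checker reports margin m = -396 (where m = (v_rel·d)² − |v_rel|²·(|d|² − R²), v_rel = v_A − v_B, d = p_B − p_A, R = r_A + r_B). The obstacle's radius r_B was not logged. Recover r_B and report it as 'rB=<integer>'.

m = -396
d = (-4, 9);  v_rel = (3, 6),  |v_rel|² = 45
v_rel×d = (3)·(9) − (6)·(-4) = 51
since m = R²·45 − 51²:  R² = (2601 + -396) / 45 = 49
R = √49 = 7  ⇒  r_B = 7 − 1 = 6

rB=6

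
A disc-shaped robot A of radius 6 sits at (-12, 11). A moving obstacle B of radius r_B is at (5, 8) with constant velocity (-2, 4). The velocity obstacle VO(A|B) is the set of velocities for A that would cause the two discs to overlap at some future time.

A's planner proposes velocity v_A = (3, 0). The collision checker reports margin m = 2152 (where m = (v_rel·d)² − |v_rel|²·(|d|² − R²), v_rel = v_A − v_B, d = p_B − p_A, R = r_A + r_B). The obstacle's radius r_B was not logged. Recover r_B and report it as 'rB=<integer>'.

m = 2152
d = (17, -3);  v_rel = (5, -4),  |v_rel|² = 41
v_rel×d = (5)·(-3) − (-4)·(17) = 53
since m = R²·41 − 53²:  R² = (2809 + 2152) / 41 = 121
R = √121 = 11  ⇒  r_B = 11 − 6 = 5

rB=5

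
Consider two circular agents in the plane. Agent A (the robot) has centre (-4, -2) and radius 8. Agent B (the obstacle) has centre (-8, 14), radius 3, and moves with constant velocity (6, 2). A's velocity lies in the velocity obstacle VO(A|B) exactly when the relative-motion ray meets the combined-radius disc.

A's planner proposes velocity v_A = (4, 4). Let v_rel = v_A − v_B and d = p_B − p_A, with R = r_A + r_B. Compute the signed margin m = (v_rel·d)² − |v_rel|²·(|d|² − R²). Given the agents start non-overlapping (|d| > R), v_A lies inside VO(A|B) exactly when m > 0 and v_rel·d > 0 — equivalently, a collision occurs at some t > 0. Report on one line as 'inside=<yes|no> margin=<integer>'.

d = (-4, 16),  |d|² = 272;  R = 8+3 = 11,  c = 272−11² = 151
v_rel = (-2, 2),  |v_rel|² = 8;  v_rel·d = (-2)·(-4) + (2)·(16) = 40
8·t² − 80·t + 151 = 0  ⇒  m = 40² − 8·151 = 392
m = 392 > 0,  v_rel·d = 40 > 0  ⇒  inside

inside=yes margin=392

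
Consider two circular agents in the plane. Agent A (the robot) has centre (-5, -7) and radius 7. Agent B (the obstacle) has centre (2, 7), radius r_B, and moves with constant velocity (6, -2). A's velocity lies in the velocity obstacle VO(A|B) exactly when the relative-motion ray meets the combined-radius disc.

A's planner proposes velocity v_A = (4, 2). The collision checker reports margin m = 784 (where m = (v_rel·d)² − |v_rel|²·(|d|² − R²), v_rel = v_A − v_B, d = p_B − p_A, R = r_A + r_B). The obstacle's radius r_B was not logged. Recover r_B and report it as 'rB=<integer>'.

m = 784
d = (7, 14);  v_rel = (-2, 4),  |v_rel|² = 20
v_rel×d = (-2)·(14) − (4)·(7) = -56
since m = R²·20 − (-56)²:  R² = (3136 + 784) / 20 = 196
R = √196 = 14  ⇒  r_B = 14 − 7 = 7

rB=7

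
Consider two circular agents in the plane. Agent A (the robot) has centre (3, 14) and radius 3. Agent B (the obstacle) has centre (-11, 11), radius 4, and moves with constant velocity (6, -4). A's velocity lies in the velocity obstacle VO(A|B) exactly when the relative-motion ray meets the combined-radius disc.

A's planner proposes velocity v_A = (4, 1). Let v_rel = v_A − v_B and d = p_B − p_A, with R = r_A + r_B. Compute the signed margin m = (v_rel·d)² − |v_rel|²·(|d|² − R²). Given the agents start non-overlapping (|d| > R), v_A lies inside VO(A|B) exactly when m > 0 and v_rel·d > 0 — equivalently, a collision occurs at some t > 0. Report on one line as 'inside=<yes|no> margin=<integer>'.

d = (-14, -3),  |d|² = 205;  R = 3+4 = 7,  c = 205−7² = 156
v_rel = (-2, 5),  |v_rel|² = 29;  v_rel·d = (-2)·(-14) + (5)·(-3) = 13
29·t² − 26·t + 156 = 0  ⇒  m = 13² − 29·156 = -4355
m = -4355 < 0,  v_rel·d = 13 > 0  ⇒  outside

inside=no margin=-4355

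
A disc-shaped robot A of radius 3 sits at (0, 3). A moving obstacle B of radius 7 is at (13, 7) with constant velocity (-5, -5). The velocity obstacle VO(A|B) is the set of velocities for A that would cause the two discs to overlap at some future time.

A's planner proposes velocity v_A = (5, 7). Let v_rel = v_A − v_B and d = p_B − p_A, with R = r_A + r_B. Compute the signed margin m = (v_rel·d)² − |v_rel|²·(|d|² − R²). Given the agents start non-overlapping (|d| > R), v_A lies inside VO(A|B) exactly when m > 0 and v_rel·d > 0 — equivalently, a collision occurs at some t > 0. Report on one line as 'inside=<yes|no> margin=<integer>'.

d = (13, 4),  |d|² = 185;  R = 3+7 = 10,  c = 185−10² = 85
v_rel = (10, 12),  |v_rel|² = 244;  v_rel·d = (10)·(13) + (12)·(4) = 178
244·t² − 356·t + 85 = 0  ⇒  m = 178² − 244·85 = 10944
m = 10944 > 0,  v_rel·d = 178 > 0  ⇒  inside

inside=yes margin=10944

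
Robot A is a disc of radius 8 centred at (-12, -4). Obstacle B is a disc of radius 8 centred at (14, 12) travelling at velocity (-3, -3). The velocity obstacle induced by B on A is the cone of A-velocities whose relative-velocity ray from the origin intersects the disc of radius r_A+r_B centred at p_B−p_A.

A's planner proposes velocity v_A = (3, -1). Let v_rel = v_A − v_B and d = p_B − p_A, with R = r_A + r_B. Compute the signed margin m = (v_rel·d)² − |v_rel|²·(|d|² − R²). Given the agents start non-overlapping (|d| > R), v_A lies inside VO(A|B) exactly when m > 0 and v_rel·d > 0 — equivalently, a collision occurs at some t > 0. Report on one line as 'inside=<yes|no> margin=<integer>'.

d = (26, 16),  |d|² = 932;  R = 8+8 = 16,  c = 932−16² = 676
v_rel = (6, 2),  |v_rel|² = 40;  v_rel·d = (6)·(26) + (2)·(16) = 188
40·t² − 376·t + 676 = 0  ⇒  m = 188² − 40·676 = 8304
m = 8304 > 0,  v_rel·d = 188 > 0  ⇒  inside

inside=yes margin=8304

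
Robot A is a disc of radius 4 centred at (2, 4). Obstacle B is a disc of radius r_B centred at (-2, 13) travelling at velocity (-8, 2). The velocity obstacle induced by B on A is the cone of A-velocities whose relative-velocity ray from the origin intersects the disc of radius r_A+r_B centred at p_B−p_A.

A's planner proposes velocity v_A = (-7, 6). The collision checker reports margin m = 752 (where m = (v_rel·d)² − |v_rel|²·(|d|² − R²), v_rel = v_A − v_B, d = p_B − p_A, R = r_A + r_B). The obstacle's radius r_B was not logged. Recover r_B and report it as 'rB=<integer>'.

m = 752
d = (-4, 9);  v_rel = (1, 4),  |v_rel|² = 17
v_rel×d = (1)·(9) − (4)·(-4) = 25
since m = R²·17 − 25²:  R² = (625 + 752) / 17 = 81
R = √81 = 9  ⇒  r_B = 9 − 4 = 5

rB=5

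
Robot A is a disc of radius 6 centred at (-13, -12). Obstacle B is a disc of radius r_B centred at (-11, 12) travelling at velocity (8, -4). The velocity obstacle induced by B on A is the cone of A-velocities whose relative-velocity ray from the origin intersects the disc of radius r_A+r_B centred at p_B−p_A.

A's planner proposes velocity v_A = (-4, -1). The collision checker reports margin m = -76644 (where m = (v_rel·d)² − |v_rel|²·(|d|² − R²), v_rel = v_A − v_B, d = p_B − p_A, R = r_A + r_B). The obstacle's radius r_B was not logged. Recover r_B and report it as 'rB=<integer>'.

m = -76644
d = (2, 24);  v_rel = (-12, 3),  |v_rel|² = 153
v_rel×d = (-12)·(24) − (3)·(2) = -294
since m = R²·153 − (-294)²:  R² = (86436 + -76644) / 153 = 64
R = √64 = 8  ⇒  r_B = 8 − 6 = 2

rB=2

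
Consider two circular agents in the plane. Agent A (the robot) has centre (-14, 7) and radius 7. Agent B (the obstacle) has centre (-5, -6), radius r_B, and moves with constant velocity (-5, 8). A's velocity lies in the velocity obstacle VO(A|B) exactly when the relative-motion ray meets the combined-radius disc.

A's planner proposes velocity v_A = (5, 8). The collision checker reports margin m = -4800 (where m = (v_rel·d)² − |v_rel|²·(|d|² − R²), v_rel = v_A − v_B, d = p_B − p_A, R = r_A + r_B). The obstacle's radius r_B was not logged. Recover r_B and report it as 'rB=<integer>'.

m = -4800
d = (9, -13);  v_rel = (10, 0),  |v_rel|² = 100
v_rel×d = (10)·(-13) − (0)·(9) = -130
since m = R²·100 − (-130)²:  R² = (16900 + -4800) / 100 = 121
R = √121 = 11  ⇒  r_B = 11 − 7 = 4

rB=4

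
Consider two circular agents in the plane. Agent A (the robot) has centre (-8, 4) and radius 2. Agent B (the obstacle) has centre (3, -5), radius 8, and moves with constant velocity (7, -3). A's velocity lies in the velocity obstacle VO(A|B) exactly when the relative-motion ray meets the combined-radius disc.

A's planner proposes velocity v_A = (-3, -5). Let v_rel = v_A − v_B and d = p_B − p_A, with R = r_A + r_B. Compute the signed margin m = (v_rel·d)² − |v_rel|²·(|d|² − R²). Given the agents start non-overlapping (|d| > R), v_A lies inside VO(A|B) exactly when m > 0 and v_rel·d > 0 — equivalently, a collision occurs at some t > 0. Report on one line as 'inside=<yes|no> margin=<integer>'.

d = (11, -9),  |d|² = 202;  R = 2+8 = 10,  c = 202−10² = 102
v_rel = (-10, -2),  |v_rel|² = 104;  v_rel·d = (-10)·(11) + (-2)·(-9) = -92
104·t² + 184·t + 102 = 0  ⇒  m = (-92)² − 104·102 = -2144
m = -2144 < 0,  v_rel·d = -92 < 0  ⇒  outside

inside=no margin=-2144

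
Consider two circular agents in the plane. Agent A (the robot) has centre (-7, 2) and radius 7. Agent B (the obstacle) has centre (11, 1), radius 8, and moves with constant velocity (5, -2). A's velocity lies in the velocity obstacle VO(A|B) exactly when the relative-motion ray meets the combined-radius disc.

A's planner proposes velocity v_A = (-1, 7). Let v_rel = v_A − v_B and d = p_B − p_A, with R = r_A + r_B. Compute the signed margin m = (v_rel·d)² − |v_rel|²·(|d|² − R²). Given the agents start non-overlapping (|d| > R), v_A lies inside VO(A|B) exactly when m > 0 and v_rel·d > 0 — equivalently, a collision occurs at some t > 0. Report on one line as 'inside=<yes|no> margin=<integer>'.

d = (18, -1),  |d|² = 325;  R = 7+8 = 15,  c = 325−15² = 100
v_rel = (-6, 9),  |v_rel|² = 117;  v_rel·d = (-6)·(18) + (9)·(-1) = -117
117·t² + 234·t + 100 = 0  ⇒  m = (-117)² − 117·100 = 1989
m = 1989 > 0,  v_rel·d = -117 < 0  ⇒  outside

inside=no margin=1989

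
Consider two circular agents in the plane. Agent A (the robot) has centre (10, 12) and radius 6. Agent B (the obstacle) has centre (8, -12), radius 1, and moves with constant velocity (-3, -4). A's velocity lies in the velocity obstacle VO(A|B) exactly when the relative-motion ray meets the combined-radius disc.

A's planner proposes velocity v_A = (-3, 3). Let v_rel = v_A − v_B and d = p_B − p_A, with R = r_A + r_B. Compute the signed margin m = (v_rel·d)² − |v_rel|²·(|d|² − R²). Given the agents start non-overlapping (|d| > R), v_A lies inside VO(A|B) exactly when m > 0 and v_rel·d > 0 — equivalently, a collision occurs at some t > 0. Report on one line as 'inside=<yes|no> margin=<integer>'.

d = (-2, -24),  |d|² = 580;  R = 6+1 = 7,  c = 580−7² = 531
v_rel = (0, 7),  |v_rel|² = 49;  v_rel·d = (0)·(-2) + (7)·(-24) = -168
49·t² + 336·t + 531 = 0  ⇒  m = (-168)² − 49·531 = 2205
m = 2205 > 0,  v_rel·d = -168 < 0  ⇒  outside

inside=no margin=2205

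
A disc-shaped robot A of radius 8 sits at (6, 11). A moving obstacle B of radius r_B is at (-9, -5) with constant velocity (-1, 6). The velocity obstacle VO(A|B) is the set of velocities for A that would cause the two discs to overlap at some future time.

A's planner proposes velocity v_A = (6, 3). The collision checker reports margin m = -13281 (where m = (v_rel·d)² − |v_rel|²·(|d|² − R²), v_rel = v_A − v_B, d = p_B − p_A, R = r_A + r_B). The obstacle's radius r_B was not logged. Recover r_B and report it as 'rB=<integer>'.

m = -13281
d = (-15, -16);  v_rel = (7, -3),  |v_rel|² = 58
v_rel×d = (7)·(-16) − (-3)·(-15) = -157
since m = R²·58 − (-157)²:  R² = (24649 + -13281) / 58 = 196
R = √196 = 14  ⇒  r_B = 14 − 8 = 6

rB=6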